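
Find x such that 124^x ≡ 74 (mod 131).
102

Baby-step giant-step with step n = ⌈√131⌉ = 12.
Baby steps 124^j mod 131 (j:value) for j=0..11: 0:1, 1:124, 2:49, 3:50, 4:43, 5:92, 6:11, 7:54, 8:15, 9:26, 10:80, 11:95.
Giant-step multiplier: 124^(-12) ≡ 124^(130-12) = 124^118 ≡ 13 (mod 131).
Giant steps γ_i = 74·13^i mod 131: γ_0=74, γ_1=45, γ_2=61, γ_3=7, γ_4=91, γ_5=4, γ_6=52, γ_7=21, γ_8=11 (in table at j=6).
x = i·n + j = 8·12 + 6 = 102.
Check: 124^102 ≡ 74 (mod 131).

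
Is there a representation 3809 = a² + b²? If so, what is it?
28² + 55² (a=28, b=55)

Factorization: 3809 = 13 × 293
By Fermat: n is sum of two squares iff every prime p ≡ 3 (mod 4) appears to even power.
All primes ≡ 3 (mod 4) appear to even power.
Search a = 0, 1, 2, … for 3809 - a² a perfect square: first hit at a = 28: 3809 - 784 = 3025 = 55².
3809 = 28² + 55² = 784 + 3025 ✓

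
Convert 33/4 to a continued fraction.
[8; 4]

Euclidean algorithm steps:
33 = 8 × 4 + 1
4 = 4 × 1 + 0
Continued fraction: [8; 4]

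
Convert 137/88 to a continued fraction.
[1; 1, 1, 3, 1, 9]

Euclidean algorithm steps:
137 = 1 × 88 + 49
88 = 1 × 49 + 39
49 = 1 × 39 + 10
39 = 3 × 10 + 9
10 = 1 × 9 + 1
9 = 9 × 1 + 0
Continued fraction: [1; 1, 1, 3, 1, 9]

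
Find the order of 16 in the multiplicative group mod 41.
5

41 is prime, so ord(16) divides φ(41) = 40.
Divisors of 40: 1, 2, 4, 5, 8, 10, 20, 40.
Repeated squaring: 16^1 ≡ 16, 16^2 ≡ 10, 16^4 ≡ 18, 16^8 ≡ 37, 16^16 ≡ 16, 16^32 ≡ 10 (mod 41).
Test 16^d mod 41 for each divisor d in increasing order:
16^1 ≡ 16
16^2 ≡ 10
16^4 ≡ 18
16^5 = 16^4·16^1 ≡ 1  ← first divisor giving 1
The order is 5.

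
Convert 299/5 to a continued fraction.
[59; 1, 4]

Euclidean algorithm steps:
299 = 59 × 5 + 4
5 = 1 × 4 + 1
4 = 4 × 1 + 0
Continued fraction: [59; 1, 4]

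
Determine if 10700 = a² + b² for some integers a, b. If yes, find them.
Not possible

Factorization: 10700 = 2^2 × 5^2 × 107
By Fermat: n is sum of two squares iff every prime p ≡ 3 (mod 4) appears to even power.
Prime(s) ≡ 3 (mod 4) with odd exponent: [(107, 1)]
Therefore 10700 cannot be expressed as a² + b².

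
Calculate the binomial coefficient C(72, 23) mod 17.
0

Using Lucas' theorem:
Write n=72 and k=23 in base 17:
n in base 17: [4, 4]
k in base 17: [1, 6]
C(72,23) mod 17 = ∏ C(n_i, k_i) mod 17
Digit binomials (mod 17): C(4,1) = 4; C(4,6) = 0 (k_i > n_i)
Product: 4 × 0 = 0 ≡ 0 (mod 17)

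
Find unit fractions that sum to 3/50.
1/17 + 1/850

Greedy algorithm:
3/50: ceiling(50/3) = 17, use 1/17
1/850: ceiling(850/1) = 850, use 1/850
Result: 3/50 = 1/17 + 1/850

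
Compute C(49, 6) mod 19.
6

Using Lucas' theorem:
Write n=49 and k=6 in base 19:
n in base 19: [2, 11]
k in base 19: [0, 6]
C(49,6) mod 19 = ∏ C(n_i, k_i) mod 19
Digit binomials (mod 19): C(2,0) = 1; C(11,6) = 462 ≡ 6
Product: 1 × 6 = 6 ≡ 6 (mod 19)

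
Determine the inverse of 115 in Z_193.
47

gcd(115, 193) = 1, so the inverse exists.
Extended Euclidean algorithm on (193, 115):
193 = 1 × 115 + 78  ⟹  78 = (1)·193 + (-1)·115
115 = 1 × 78 + 37  ⟹  37 = (-1)·193 + (2)·115
78 = 2 × 37 + 4  ⟹  4 = (3)·193 + (-5)·115
37 = 9 × 4 + 1  ⟹  1 = (-28)·193 + (47)·115
So (47)·115 ≡ 1 (mod 193), i.e. 115^(-1) ≡ 47 (mod 193).
Check: 115 × 47 = 5405 ≡ 1 (mod 193)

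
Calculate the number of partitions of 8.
22

p(n) counts ways to write n as a sum of positive integers (order ignored).
Examples: 8; 7 + 1; 6 + 2; 6 + 1 + 1; 5 + 3; ... (22 total)
p(8) = 22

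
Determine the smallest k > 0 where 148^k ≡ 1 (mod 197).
98

197 is prime, so ord(148) divides φ(197) = 196.
Divisors of 196: 1, 2, 4, 7, 14, 28, 49, 98, 196.
Repeated squaring: 148^1 ≡ 148, 148^2 ≡ 37, 148^4 ≡ 187, 148^8 ≡ 100, 148^16 ≡ 150, 148^32 ≡ 42, 148^64 ≡ 188, 148^128 ≡ 81 (mod 197).
Test 148^d mod 197 for each divisor d in increasing order:
148^1 ≡ 148
148^2 ≡ 37
148^4 ≡ 187
148^7 = 148^4·148^2·148^1 ≡ 6
148^14 = 148^8·148^4·148^2 ≡ 36
148^28 = 148^16·148^8·148^4 ≡ 114
148^49 = 148^32·148^16·148^1 ≡ 196
148^98 = 148^64·148^32·148^2 ≡ 1  ← first divisor giving 1
The order is 98.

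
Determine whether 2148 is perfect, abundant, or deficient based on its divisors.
abundant

Proper divisors of 2148: sum = 1 + 2 + 3 + 4 + 6 + 12 + 179 + 358 + 537 + 716 + 1074 = 2892
Since 2892 > 2148, 2148 is abundant.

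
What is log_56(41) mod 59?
20

Baby-step giant-step with step n = ⌈√59⌉ = 8.
Baby steps 56^j mod 59 (j:value) for j=0..7: 0:1, 1:56, 2:9, 3:32, 4:22, 5:52, 6:21, 7:55.
Giant-step multiplier: 56^(-8) ≡ 56^(58-8) = 56^50 ≡ 5 (mod 59).
Giant steps γ_i = 41·5^i mod 59: γ_0=41, γ_1=28, γ_2=22 (in table at j=4).
x = i·n + j = 2·8 + 4 = 20.
Check: 56^20 ≡ 41 (mod 59).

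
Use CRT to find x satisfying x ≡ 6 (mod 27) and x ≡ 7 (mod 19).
330

Using Chinese Remainder Theorem:
M = 27 × 19 = 513
M1 = 19, M2 = 27
y1 = 19^(-1) mod 27 = 10
y2 = 27^(-1) mod 19 = 12
x = (6×19×10 + 7×27×12) mod 513 = 330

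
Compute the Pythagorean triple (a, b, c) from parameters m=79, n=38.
(4797, 6004, 7685)

Euclid's formula: a = m² - n², b = 2mn, c = m² + n²
m = 79, n = 38
a = 79² - 38² = 6241 - 1444 = 4797
b = 2 × 79 × 38 = 6004
c = 79² + 38² = 6241 + 1444 = 7685
Verification: 4797² + 6004² = 23011209 + 36048016 = 59059225 = 7685² ✓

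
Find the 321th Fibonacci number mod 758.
266

Matrix identity: Q^n = [[F_(n+1), F_n], [F_n, F_(n-1)]] with Q = [[1,1],[1,0]].
n = 321 = 101000001₂. Square-and-multiply, entries mod 758:
Q^1 = [[1,1],[1,0]]
Q^2 = (Q^1)² = [[2,1],[1,1]]
Q^5 = (Q^2)²·Q = [[8,5],[5,3]]
Q^10 = (Q^5)² = [[89,55],[55,34]]
Q^20 = (Q^10)² = [[334,701],[701,391]]
Q^40 = (Q^20)² = [[347,365],[365,740]]
Q^80 = (Q^40)² = [[462,321],[321,141]]
Q^160 = (Q^80)² = [[399,273],[273,126]]
Q^321 = (Q^160)²·Q = [[329,266],[266,63]]
F_321 mod 758 = Q^321[0][1] = 266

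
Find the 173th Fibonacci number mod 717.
497

Matrix identity: Q^n = [[F_(n+1), F_n], [F_n, F_(n-1)]] with Q = [[1,1],[1,0]].
n = 173 = 10101101₂. Square-and-multiply, entries mod 717:
Q^1 = [[1,1],[1,0]]
Q^2 = (Q^1)² = [[2,1],[1,1]]
Q^5 = (Q^2)²·Q = [[8,5],[5,3]]
Q^10 = (Q^5)² = [[89,55],[55,34]]
Q^21 = (Q^10)²·Q = [[503,191],[191,312]]
Q^43 = (Q^21)²·Q = [[615,539],[539,76]]
Q^86 = (Q^43)² = [[502,326],[326,176]]
Q^173 = (Q^86)²·Q = [[689,497],[497,192]]
F_173 mod 717 = Q^173[0][1] = 497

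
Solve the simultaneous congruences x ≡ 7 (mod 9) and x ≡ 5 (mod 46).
97

Using Chinese Remainder Theorem:
M = 9 × 46 = 414
M1 = 46, M2 = 9
y1 = 46^(-1) mod 9 = 1
y2 = 9^(-1) mod 46 = 41
x = (7×46×1 + 5×9×41) mod 414 = 97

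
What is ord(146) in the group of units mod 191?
190

191 is prime, so ord(146) divides φ(191) = 190.
Divisors of 190: 1, 2, 5, 10, 19, 38, 95, 190.
Repeated squaring: 146^1 ≡ 146, 146^2 ≡ 115, 146^4 ≡ 46, 146^8 ≡ 15, 146^16 ≡ 34, 146^32 ≡ 10, 146^64 ≡ 100, 146^128 ≡ 68 (mod 191).
Test 146^d mod 191 for each divisor d in increasing order:
146^1 ≡ 146
146^2 ≡ 115
146^5 = 146^4·146^1 ≡ 31
146^10 = 146^8·146^2 ≡ 6
146^19 = 146^16·146^2·146^1 ≡ 152
146^38 = 146^32·146^4·146^2 ≡ 184
146^95 = 146^64·146^16·146^8·146^4·146^2·146^1 ≡ 190
146^190 = 146^128·146^32·146^16·146^8·146^4·146^2 ≡ 1  ← first divisor giving 1
The order is 190.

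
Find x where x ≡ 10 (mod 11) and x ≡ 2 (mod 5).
32

Using Chinese Remainder Theorem:
M = 11 × 5 = 55
M1 = 5, M2 = 11
y1 = 5^(-1) mod 11 = 9
y2 = 11^(-1) mod 5 = 1
x = (10×5×9 + 2×11×1) mod 55 = 32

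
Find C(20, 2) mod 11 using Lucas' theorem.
3

Using Lucas' theorem:
Write n=20 and k=2 in base 11:
n in base 11: [1, 9]
k in base 11: [0, 2]
C(20,2) mod 11 = ∏ C(n_i, k_i) mod 11
Digit binomials (mod 11): C(1,0) = 1; C(9,2) = 36 ≡ 3
Product: 1 × 3 = 3 ≡ 3 (mod 11)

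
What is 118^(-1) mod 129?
82

gcd(118, 129) = 1, so the inverse exists.
Extended Euclidean algorithm on (129, 118):
129 = 1 × 118 + 11  ⟹  11 = (1)·129 + (-1)·118
118 = 10 × 11 + 8  ⟹  8 = (-10)·129 + (11)·118
11 = 1 × 8 + 3  ⟹  3 = (11)·129 + (-12)·118
8 = 2 × 3 + 2  ⟹  2 = (-32)·129 + (35)·118
3 = 1 × 2 + 1  ⟹  1 = (43)·129 + (-47)·118
So (-47)·118 ≡ 1 (mod 129), i.e. 118^(-1) ≡ -47 ≡ 82 (mod 129).
Check: 118 × 82 = 9676 ≡ 1 (mod 129)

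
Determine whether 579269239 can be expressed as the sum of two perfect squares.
Not possible

Factorization: 579269239 = 101 × 179^3
By Fermat: n is sum of two squares iff every prime p ≡ 3 (mod 4) appears to even power.
Prime(s) ≡ 3 (mod 4) with odd exponent: [(179, 3)]
Therefore 579269239 cannot be expressed as a² + b².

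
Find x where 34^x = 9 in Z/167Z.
52

Baby-step giant-step with step n = ⌈√167⌉ = 13.
Baby steps 34^j mod 167 (j:value) for j=0..12: 0:1, 1:34, 2:154, 3:59, 4:2, 5:68, 6:141, 7:118, 8:4, 9:136, 10:115, 11:69, 12:8.
Giant-step multiplier: 34^(-13) ≡ 34^(166-13) = 34^153 ≡ 35 (mod 167).
Giant steps γ_i = 9·35^i mod 167: γ_0=9, γ_1=148, γ_2=3, γ_3=105, γ_4=1 (in table at j=0).
x = i·n + j = 4·13 + 0 = 52.
Check: 34^52 ≡ 9 (mod 167).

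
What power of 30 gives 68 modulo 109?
63

Baby-step giant-step with step n = ⌈√109⌉ = 11.
Baby steps 30^j mod 109 (j:value) for j=0..10: 0:1, 1:30, 2:28, 3:77, 4:21, 5:85, 6:43, 7:91, 8:5, 9:41, 10:31.
Giant-step multiplier: 30^(-11) ≡ 30^(108-11) = 30^97 ≡ 47 (mod 109).
Giant steps γ_i = 68·47^i mod 109: γ_0=68, γ_1=35, γ_2=10, γ_3=34, γ_4=72, γ_5=5 (in table at j=8).
x = i·n + j = 5·11 + 8 = 63.
Check: 30^63 ≡ 68 (mod 109).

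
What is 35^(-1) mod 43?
16

gcd(35, 43) = 1, so the inverse exists.
Extended Euclidean algorithm on (43, 35):
43 = 1 × 35 + 8  ⟹  8 = (1)·43 + (-1)·35
35 = 4 × 8 + 3  ⟹  3 = (-4)·43 + (5)·35
8 = 2 × 3 + 2  ⟹  2 = (9)·43 + (-11)·35
3 = 1 × 2 + 1  ⟹  1 = (-13)·43 + (16)·35
So (16)·35 ≡ 1 (mod 43), i.e. 35^(-1) ≡ 16 (mod 43).
Check: 35 × 16 = 560 ≡ 1 (mod 43)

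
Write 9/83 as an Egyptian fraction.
1/10 + 1/119 + 1/32924 + 1/1625951740

Greedy algorithm:
9/83: ceiling(83/9) = 10, use 1/10
7/830: ceiling(830/7) = 119, use 1/119
3/98770: ceiling(98770/3) = 32924, use 1/32924
1/1625951740: ceiling(1625951740/1) = 1625951740, use 1/1625951740
Result: 9/83 = 1/10 + 1/119 + 1/32924 + 1/1625951740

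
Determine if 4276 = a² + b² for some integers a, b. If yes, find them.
26² + 60² (a=26, b=60)

Factorization: 4276 = 2^2 × 1069
By Fermat: n is sum of two squares iff every prime p ≡ 3 (mod 4) appears to even power.
All primes ≡ 3 (mod 4) appear to even power.
Search a = 0, 1, 2, … for 4276 - a² a perfect square: first hit at a = 26: 4276 - 676 = 3600 = 60².
4276 = 26² + 60² = 676 + 3600 ✓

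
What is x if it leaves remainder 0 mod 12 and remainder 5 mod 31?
36

Using Chinese Remainder Theorem:
M = 12 × 31 = 372
M1 = 31, M2 = 12
y1 = 31^(-1) mod 12 = 7
y2 = 12^(-1) mod 31 = 13
x = (0×31×7 + 5×12×13) mod 372 = 36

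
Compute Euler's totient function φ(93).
60

93 = 3 × 31
φ(n) = n × ∏(1 - 1/p) for each prime p dividing n
φ(93) = 93 × (1 - 1/3) × (1 - 1/31) = 60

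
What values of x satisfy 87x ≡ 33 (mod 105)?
x ≡ 4 (mod 35)

gcd(87, 105) = 3, which divides 33, so solutions exist.
Divide through by 3: 29x ≡ 11 (mod 35).
Find 29^(-1) mod 35 by the extended Euclidean algorithm:
35 = 1 × 29 + 6  ⟹  6 = (1)·35 + (-1)·29
29 = 4 × 6 + 5  ⟹  5 = (-4)·35 + (5)·29
6 = 1 × 5 + 1  ⟹  1 = (5)·35 + (-6)·29
So (-6)·29 ≡ 1 (mod 35), i.e. 29^(-1) ≡ -6 ≡ 29 (mod 35).
x ≡ 29 × 11 = 319 ≡ 4 (mod 35).
Check: 87 × 4 = 348 ≡ 33 (mod 105).
x ≡ 4 (mod 35), giving 3 solutions mod 105.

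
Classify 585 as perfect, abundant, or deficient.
deficient

Proper divisors of 585: sum = 1 + 3 + 5 + 9 + 13 + 15 + 39 + 45 + 65 + 117 + 195 = 507
Since 507 < 585, 585 is deficient.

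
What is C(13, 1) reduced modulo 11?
2

Using Lucas' theorem:
Write n=13 and k=1 in base 11:
n in base 11: [1, 2]
k in base 11: [0, 1]
C(13,1) mod 11 = ∏ C(n_i, k_i) mod 11
Digit binomials (mod 11): C(1,0) = 1; C(2,1) = 2
Product: 1 × 2 = 2 ≡ 2 (mod 11)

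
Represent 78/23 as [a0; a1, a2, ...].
[3; 2, 1, 1, 4]

Euclidean algorithm steps:
78 = 3 × 23 + 9
23 = 2 × 9 + 5
9 = 1 × 5 + 4
5 = 1 × 4 + 1
4 = 4 × 1 + 0
Continued fraction: [3; 2, 1, 1, 4]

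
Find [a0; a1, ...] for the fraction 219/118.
[1; 1, 5, 1, 16]

Euclidean algorithm steps:
219 = 1 × 118 + 101
118 = 1 × 101 + 17
101 = 5 × 17 + 16
17 = 1 × 16 + 1
16 = 16 × 1 + 0
Continued fraction: [1; 1, 5, 1, 16]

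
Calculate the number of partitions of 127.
3913864295

p(n) counts ways to write n as a sum of positive integers (order ignored).
Euler's pentagonal recurrence: p(k) = p(k-1) + p(k-2) - p(k-5) - p(k-7) + p(k-12) + p(k-15) - ... (offsets j(3j∓1)/2, signs ++--, p(0)=1, p(<0)=0).
DP table for k = 0..126: p(0)=1, p(1)=1, p(2)=2, p(3)=3, p(4)=5, p(5)=7, p(6)=11, p(7)=15, p(8)=22, p(9)=30, p(10)=42, p(11)=56, p(12)=77, p(13)=101, p(14)=135, p(15)=176, p(16)=231, p(17)=297, p(18)=385, p(19)=490, p(20)=627, p(21)=792, p(22)=1002, p(23)=1255, p(24)=1575, p(25)=1958, p(26)=2436, p(27)=3010, p(28)=3718, p(29)=4565, p(30)=5604, p(31)=6842, p(32)=8349, p(33)=10143, p(34)=12310, p(35)=14883, p(36)=17977, p(37)=21637, p(38)=26015, p(39)=31185, p(40)=37338, p(41)=44583, p(42)=53174, p(43)=63261, p(44)=75175, p(45)=89134, p(46)=105558, p(47)=124754, p(48)=147273, p(49)=173525, p(50)=204226, p(51)=239943, p(52)=281589, p(53)=329931, p(54)=386155, p(55)=451276, p(56)=526823, p(57)=614154, p(58)=715220, p(59)=831820, p(60)=966467, p(61)=1121505, p(62)=1300156, p(63)=1505499, p(64)=1741630, p(65)=2012558, p(66)=2323520, p(67)=2679689, p(68)=3087735, p(69)=3554345, p(70)=4087968, p(71)=4697205, p(72)=5392783, p(73)=6185689, p(74)=7089500, p(75)=8118264, p(76)=9289091, p(77)=10619863, p(78)=12132164, p(79)=13848650, p(80)=15796476, p(81)=18004327, p(82)=20506255, p(83)=23338469, p(84)=26543660, p(85)=30167357, p(86)=34262962, p(87)=38887673, p(88)=44108109, p(89)=49995925, p(90)=56634173, p(91)=64112359, p(92)=72533807, p(93)=82010177, p(94)=92669720, p(95)=104651419, p(96)=118114304, p(97)=133230930, p(98)=150198136, p(99)=169229875, p(100)=190569292, p(101)=214481126, p(102)=241265379, p(103)=271248950, p(104)=304801365, p(105)=342325709, p(106)=384276336, p(107)=431149389, p(108)=483502844, p(109)=541946240, p(110)=607163746, p(111)=679903203, p(112)=761002156, p(113)=851376628, p(114)=952050665, p(115)=1064144451, p(116)=1188908248, p(117)=1327710076, p(118)=1482074143, p(119)=1653668665, p(120)=1844349560, p(121)=2056148051, p(122)=2291320912, p(123)=2552338241, p(124)=2841940500, p(125)=3163127352, p(126)=3519222692.
Final step: p(127) = p(126) + p(125) - p(122) - p(120) + p(115) + p(112) - p(105) - p(101) + p(92) + p(87) - p(76) - p(70) + p(57) + p(50) - p(35) - p(27) + p(10) + p(1)
= 3519222692 + 3163127352 - 2291320912 - 1844349560 + 1064144451 + 761002156 - 342325709 - 214481126 + 72533807 + 38887673 - 9289091 - 4087968 + 614154 + 204226 - 14883 - 3010 + 42 + 1
= 3913864295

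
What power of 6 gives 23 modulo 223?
61

Baby-step giant-step with step n = ⌈√223⌉ = 15.
Baby steps 6^j mod 223 (j:value) for j=0..14: 0:1, 1:6, 2:36, 3:216, 4:181, 5:194, 6:49, 7:71, 8:203, 9:103, 10:172, 11:140, 12:171, 13:134, 14:135.
Giant-step multiplier: 6^(-15) ≡ 6^(222-15) = 6^207 ≡ 155 (mod 223).
Giant steps γ_i = 23·155^i mod 223: γ_0=23, γ_1=220, γ_2=204, γ_3=177, γ_4=6 (in table at j=1).
x = i·n + j = 4·15 + 1 = 61.
Check: 6^61 ≡ 23 (mod 223).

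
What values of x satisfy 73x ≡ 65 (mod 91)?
x ≡ 52 (mod 91)

gcd(73, 91) = 1, which divides 65, so solutions exist.
Find 73^(-1) mod 91 by the extended Euclidean algorithm:
91 = 1 × 73 + 18  ⟹  18 = (1)·91 + (-1)·73
73 = 4 × 18 + 1  ⟹  1 = (-4)·91 + (5)·73
So (5)·73 ≡ 1 (mod 91), i.e. 73^(-1) ≡ 5 (mod 91).
x ≡ 5 × 65 = 325 ≡ 52 (mod 91).
Check: 73 × 52 = 3796 ≡ 65 (mod 91).
Unique solution: x ≡ 52 (mod 91)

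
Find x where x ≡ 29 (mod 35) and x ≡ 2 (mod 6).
134

Using Chinese Remainder Theorem:
M = 35 × 6 = 210
M1 = 6, M2 = 35
y1 = 6^(-1) mod 35 = 6
y2 = 35^(-1) mod 6 = 5
x = (29×6×6 + 2×35×5) mod 210 = 134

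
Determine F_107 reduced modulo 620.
233

Matrix identity: Q^n = [[F_(n+1), F_n], [F_n, F_(n-1)]] with Q = [[1,1],[1,0]].
n = 107 = 1101011₂. Square-and-multiply, entries mod 620:
Q^1 = [[1,1],[1,0]]
Q^3 = (Q^1)²·Q = [[3,2],[2,1]]
Q^6 = (Q^3)² = [[13,8],[8,5]]
Q^13 = (Q^6)²·Q = [[377,233],[233,144]]
Q^26 = (Q^13)² = [[498,493],[493,5]]
Q^53 = (Q^26)²·Q = [[612,13],[13,599]]
Q^107 = (Q^53)²·Q = [[476,233],[233,243]]
F_107 mod 620 = Q^107[0][1] = 233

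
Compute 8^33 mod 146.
74

Repeated squaring. Binary of 33 = 100001.
8^1 ≡ 8 (mod 146); 8^2 ≡ 64 (mod 146); 8^4 ≡ 8 (mod 146); 8^8 ≡ 64 (mod 146); 8^16 ≡ 8 (mod 146); 8^32 ≡ 64 (mod 146)
8^33 = 8^1 × 8^32 ≡ 74 (mod 146)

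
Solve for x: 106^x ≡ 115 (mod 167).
82

Baby-step giant-step with step n = ⌈√167⌉ = 13.
Baby steps 106^j mod 167 (j:value) for j=0..12: 0:1, 1:106, 2:47, 3:139, 4:38, 5:20, 6:116, 7:105, 8:108, 9:92, 10:66, 11:149, 12:96.
Giant-step multiplier: 106^(-13) ≡ 106^(166-13) = 106^153 ≡ 91 (mod 167).
Giant steps γ_i = 115·91^i mod 167: γ_0=115, γ_1=111, γ_2=81, γ_3=23, γ_4=89, γ_5=83, γ_6=38 (in table at j=4).
x = i·n + j = 6·13 + 4 = 82.
Check: 106^82 ≡ 115 (mod 167).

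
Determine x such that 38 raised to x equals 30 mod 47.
5

Baby-step giant-step with step n = ⌈√47⌉ = 7.
Baby steps 38^j mod 47 (j:value) for j=0..6: 0:1, 1:38, 2:34, 3:23, 4:28, 5:30, 6:12.
h = 30 is already in the table at j=5, so x = 5.
Check: 38^5 ≡ 30 (mod 47).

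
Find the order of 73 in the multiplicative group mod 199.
198

199 is prime, so ord(73) divides φ(199) = 198.
Divisors of 198: 1, 2, 3, 6, 9, 11, 18, 22, 33, 66, 99, 198.
Repeated squaring: 73^1 ≡ 73, 73^2 ≡ 155, 73^4 ≡ 145, 73^8 ≡ 130, 73^16 ≡ 184, 73^32 ≡ 26, 73^64 ≡ 79, 73^128 ≡ 72 (mod 199).
Test 73^d mod 199 for each divisor d in increasing order:
73^1 ≡ 73
73^2 ≡ 155
73^3 = 73^2·73^1 ≡ 171
73^6 = 73^4·73^2 ≡ 187
73^9 = 73^8·73^1 ≡ 137
73^11 = 73^8·73^2·73^1 ≡ 141
73^18 = 73^16·73^2 ≡ 63
73^22 = 73^16·73^4·73^2 ≡ 180
73^33 = 73^32·73^1 ≡ 107
73^66 = 73^64·73^2 ≡ 106
73^99 = 73^64·73^32·73^2·73^1 ≡ 198
73^198 = 73^128·73^64·73^4·73^2 ≡ 1  ← first divisor giving 1
The order is 198.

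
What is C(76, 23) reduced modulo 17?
10

Using Lucas' theorem:
Write n=76 and k=23 in base 17:
n in base 17: [4, 8]
k in base 17: [1, 6]
C(76,23) mod 17 = ∏ C(n_i, k_i) mod 17
Digit binomials (mod 17): C(4,1) = 4; C(8,6) = 28 ≡ 11
Product: 4 × 11 = 44 ≡ 10 (mod 17)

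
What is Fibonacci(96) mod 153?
9

Matrix identity: Q^n = [[F_(n+1), F_n], [F_n, F_(n-1)]] with Q = [[1,1],[1,0]].
n = 96 = 1100000₂. Square-and-multiply, entries mod 153:
Q^1 = [[1,1],[1,0]]
Q^3 = (Q^1)²·Q = [[3,2],[2,1]]
Q^6 = (Q^3)² = [[13,8],[8,5]]
Q^12 = (Q^6)² = [[80,144],[144,89]]
Q^24 = (Q^12)² = [[55,9],[9,46]]
Q^48 = (Q^24)² = [[46,144],[144,55]]
Q^96 = (Q^48)² = [[55,9],[9,46]]
F_96 mod 153 = Q^96[0][1] = 9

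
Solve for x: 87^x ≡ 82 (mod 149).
86

Baby-step giant-step with step n = ⌈√149⌉ = 13.
Baby steps 87^j mod 149 (j:value) for j=0..12: 0:1, 1:87, 2:119, 3:72, 4:6, 5:75, 6:118, 7:134, 8:36, 9:3, 10:112, 11:59, 12:67.
Giant-step multiplier: 87^(-13) ≡ 87^(148-13) = 87^135 ≡ 58 (mod 149).
Giant steps γ_i = 82·58^i mod 149: γ_0=82, γ_1=137, γ_2=49, γ_3=11, γ_4=42, γ_5=52, γ_6=36 (in table at j=8).
x = i·n + j = 6·13 + 8 = 86.
Check: 87^86 ≡ 82 (mod 149).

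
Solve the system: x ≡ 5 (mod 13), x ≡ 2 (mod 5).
57

Using Chinese Remainder Theorem:
M = 13 × 5 = 65
M1 = 5, M2 = 13
y1 = 5^(-1) mod 13 = 8
y2 = 13^(-1) mod 5 = 2
x = (5×5×8 + 2×13×2) mod 65 = 57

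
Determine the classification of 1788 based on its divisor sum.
abundant

Proper divisors of 1788: sum = 1 + 2 + 3 + 4 + 6 + 12 + 149 + 298 + 447 + 596 + 894 = 2412
Since 2412 > 1788, 1788 is abundant.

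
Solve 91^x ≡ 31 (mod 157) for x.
22

Baby-step giant-step with step n = ⌈√157⌉ = 13.
Baby steps 91^j mod 157 (j:value) for j=0..12: 0:1, 1:91, 2:117, 3:128, 4:30, 5:61, 6:56, 7:72, 8:115, 9:103, 10:110, 11:119, 12:153.
Giant-step multiplier: 91^(-13) ≡ 91^(156-13) = 91^143 ≡ 135 (mod 157).
Giant steps γ_i = 31·135^i mod 157: γ_0=31, γ_1=103 (in table at j=9).
x = i·n + j = 1·13 + 9 = 22.
Check: 91^22 ≡ 31 (mod 157).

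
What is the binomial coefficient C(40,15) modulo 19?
0

Using Lucas' theorem:
Write n=40 and k=15 in base 19:
n in base 19: [2, 2]
k in base 19: [0, 15]
C(40,15) mod 19 = ∏ C(n_i, k_i) mod 19
Digit binomials (mod 19): C(2,0) = 1; C(2,15) = 0 (k_i > n_i)
Product: 1 × 0 = 0 ≡ 0 (mod 19)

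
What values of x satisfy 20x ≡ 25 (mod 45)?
x ≡ 8 (mod 9)

gcd(20, 45) = 5, which divides 25, so solutions exist.
Divide through by 5: 4x ≡ 5 (mod 9).
Find 4^(-1) mod 9 by the extended Euclidean algorithm:
9 = 2 × 4 + 1  ⟹  1 = (1)·9 + (-2)·4
So (-2)·4 ≡ 1 (mod 9), i.e. 4^(-1) ≡ -2 ≡ 7 (mod 9).
x ≡ 7 × 5 = 35 ≡ 8 (mod 9).
Check: 20 × 8 = 160 ≡ 25 (mod 45).
x ≡ 8 (mod 9), giving 5 solutions mod 45.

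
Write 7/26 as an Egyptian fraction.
1/4 + 1/52

Greedy algorithm:
7/26: ceiling(26/7) = 4, use 1/4
1/52: ceiling(52/1) = 52, use 1/52
Result: 7/26 = 1/4 + 1/52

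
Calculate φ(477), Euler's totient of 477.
312

477 = 3^2 × 53
φ(n) = n × ∏(1 - 1/p) for each prime p dividing n
φ(477) = 477 × (1 - 1/3) × (1 - 1/53) = 312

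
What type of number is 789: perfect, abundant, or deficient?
deficient

Proper divisors of 789: sum = 1 + 3 + 263 = 267
Since 267 < 789, 789 is deficient.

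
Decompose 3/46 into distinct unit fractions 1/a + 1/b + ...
1/16 + 1/368

Greedy algorithm:
3/46: ceiling(46/3) = 16, use 1/16
1/368: ceiling(368/1) = 368, use 1/368
Result: 3/46 = 1/16 + 1/368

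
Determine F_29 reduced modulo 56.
37

Matrix identity: Q^n = [[F_(n+1), F_n], [F_n, F_(n-1)]] with Q = [[1,1],[1,0]].
n = 29 = 11101₂. Square-and-multiply, entries mod 56:
Q^1 = [[1,1],[1,0]]
Q^3 = (Q^1)²·Q = [[3,2],[2,1]]
Q^7 = (Q^3)²·Q = [[21,13],[13,8]]
Q^14 = (Q^7)² = [[50,41],[41,9]]
Q^29 = (Q^14)²·Q = [[48,37],[37,11]]
F_29 mod 56 = Q^29[0][1] = 37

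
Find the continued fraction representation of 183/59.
[3; 9, 1, 5]

Euclidean algorithm steps:
183 = 3 × 59 + 6
59 = 9 × 6 + 5
6 = 1 × 5 + 1
5 = 5 × 1 + 0
Continued fraction: [3; 9, 1, 5]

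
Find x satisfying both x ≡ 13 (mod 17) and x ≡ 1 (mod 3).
13

Using Chinese Remainder Theorem:
M = 17 × 3 = 51
M1 = 3, M2 = 17
y1 = 3^(-1) mod 17 = 6
y2 = 17^(-1) mod 3 = 2
x = (13×3×6 + 1×17×2) mod 51 = 13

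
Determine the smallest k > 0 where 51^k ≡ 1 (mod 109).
108

109 is prime, so ord(51) divides φ(109) = 108.
Divisors of 108: 1, 2, 3, 4, 6, 9, 12, 18, 27, 36, 54, 108.
Repeated squaring: 51^1 ≡ 51, 51^2 ≡ 94, 51^4 ≡ 7, 51^8 ≡ 49, 51^16 ≡ 3, 51^32 ≡ 9, 51^64 ≡ 81 (mod 109).
Test 51^d mod 109 for each divisor d in increasing order:
51^1 ≡ 51
51^2 ≡ 94
51^3 = 51^2·51^1 ≡ 107
51^4 ≡ 7
51^6 = 51^4·51^2 ≡ 4
51^9 = 51^8·51^1 ≡ 101
51^12 = 51^8·51^4 ≡ 16
51^18 = 51^16·51^2 ≡ 64
51^27 = 51^16·51^8·51^2·51^1 ≡ 33
51^36 = 51^32·51^4 ≡ 63
51^54 = 51^32·51^16·51^4·51^2 ≡ 108
51^108 = 51^64·51^32·51^8·51^4 ≡ 1  ← first divisor giving 1
The order is 108.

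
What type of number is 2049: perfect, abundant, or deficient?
deficient

Proper divisors of 2049: sum = 1 + 3 + 683 = 687
Since 687 < 2049, 2049 is deficient.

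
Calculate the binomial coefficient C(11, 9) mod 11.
0

Using Lucas' theorem:
Write n=11 and k=9 in base 11:
n in base 11: [1, 0]
k in base 11: [0, 9]
C(11,9) mod 11 = ∏ C(n_i, k_i) mod 11
Digit binomials (mod 11): C(1,0) = 1; C(0,9) = 0 (k_i > n_i)
Product: 1 × 0 = 0 ≡ 0 (mod 11)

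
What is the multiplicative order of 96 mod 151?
150

151 is prime, so ord(96) divides φ(151) = 150.
Divisors of 150: 1, 2, 3, 5, 6, 10, 15, 25, 30, 50, 75, 150.
Repeated squaring: 96^1 ≡ 96, 96^2 ≡ 5, 96^4 ≡ 25, 96^8 ≡ 21, 96^16 ≡ 139, 96^32 ≡ 144, 96^64 ≡ 49, 96^128 ≡ 136 (mod 151).
Test 96^d mod 151 for each divisor d in increasing order:
96^1 ≡ 96
96^2 ≡ 5
96^3 = 96^2·96^1 ≡ 27
96^5 = 96^4·96^1 ≡ 135
96^6 = 96^4·96^2 ≡ 125
96^10 = 96^8·96^2 ≡ 105
96^15 = 96^8·96^4·96^2·96^1 ≡ 132
96^25 = 96^16·96^8·96^1 ≡ 119
96^30 = 96^16·96^8·96^4·96^2 ≡ 59
96^50 = 96^32·96^16·96^2 ≡ 118
96^75 = 96^64·96^8·96^2·96^1 ≡ 150
96^150 = 96^128·96^16·96^4·96^2 ≡ 1  ← first divisor giving 1
The order is 150.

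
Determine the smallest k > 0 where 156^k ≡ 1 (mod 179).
89

179 is prime, so ord(156) divides φ(179) = 178.
Divisors of 178: 1, 2, 89, 178.
Repeated squaring: 156^1 ≡ 156, 156^2 ≡ 171, 156^4 ≡ 64, 156^8 ≡ 158, 156^16 ≡ 83, 156^32 ≡ 87, 156^64 ≡ 51, 156^128 ≡ 95 (mod 179).
Test 156^d mod 179 for each divisor d in increasing order:
156^1 ≡ 156
156^2 ≡ 171
156^89 = 156^64·156^16·156^8·156^1 ≡ 1  ← first divisor giving 1
The order is 89.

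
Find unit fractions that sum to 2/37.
1/19 + 1/703

Greedy algorithm:
2/37: ceiling(37/2) = 19, use 1/19
1/703: ceiling(703/1) = 703, use 1/703
Result: 2/37 = 1/19 + 1/703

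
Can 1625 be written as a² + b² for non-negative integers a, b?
5² + 40² (a=5, b=40)

Factorization: 1625 = 5^3 × 13
By Fermat: n is sum of two squares iff every prime p ≡ 3 (mod 4) appears to even power.
All primes ≡ 3 (mod 4) appear to even power.
Search a = 0, 1, 2, … for 1625 - a² a perfect square: first hit at a = 5: 1625 - 25 = 1600 = 40².
1625 = 5² + 40² = 25 + 1600 ✓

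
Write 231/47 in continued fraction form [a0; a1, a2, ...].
[4; 1, 10, 1, 3]

Euclidean algorithm steps:
231 = 4 × 47 + 43
47 = 1 × 43 + 4
43 = 10 × 4 + 3
4 = 1 × 3 + 1
3 = 3 × 1 + 0
Continued fraction: [4; 1, 10, 1, 3]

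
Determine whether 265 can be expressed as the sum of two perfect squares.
3² + 16² (a=3, b=16)

Factorization: 265 = 5 × 53
By Fermat: n is sum of two squares iff every prime p ≡ 3 (mod 4) appears to even power.
All primes ≡ 3 (mod 4) appear to even power.
Search a = 0, 1, 2, … for 265 - a² a perfect square: first hit at a = 3: 265 - 9 = 256 = 16².
265 = 3² + 16² = 9 + 256 ✓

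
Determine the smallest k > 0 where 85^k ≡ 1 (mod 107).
53

107 is prime, so ord(85) divides φ(107) = 106.
Divisors of 106: 1, 2, 53, 106.
Repeated squaring: 85^1 ≡ 85, 85^2 ≡ 56, 85^4 ≡ 33, 85^8 ≡ 19, 85^16 ≡ 40, 85^32 ≡ 102, 85^64 ≡ 25 (mod 107).
Test 85^d mod 107 for each divisor d in increasing order:
85^1 ≡ 85
85^2 ≡ 56
85^53 = 85^32·85^16·85^4·85^1 ≡ 1  ← first divisor giving 1
The order is 53.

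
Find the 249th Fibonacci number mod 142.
38

Matrix identity: Q^n = [[F_(n+1), F_n], [F_n, F_(n-1)]] with Q = [[1,1],[1,0]].
n = 249 = 11111001₂. Square-and-multiply, entries mod 142:
Q^1 = [[1,1],[1,0]]
Q^3 = (Q^1)²·Q = [[3,2],[2,1]]
Q^7 = (Q^3)²·Q = [[21,13],[13,8]]
Q^15 = (Q^7)²·Q = [[135,42],[42,93]]
Q^31 = (Q^15)²·Q = [[29,109],[109,62]]
Q^62 = (Q^31)² = [[84,121],[121,105]]
Q^124 = (Q^62)² = [[113,7],[7,106]]
Q^249 = (Q^124)²·Q = [[9,38],[38,113]]
F_249 mod 142 = Q^249[0][1] = 38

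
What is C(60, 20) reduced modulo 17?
14

Using Lucas' theorem:
Write n=60 and k=20 in base 17:
n in base 17: [3, 9]
k in base 17: [1, 3]
C(60,20) mod 17 = ∏ C(n_i, k_i) mod 17
Digit binomials (mod 17): C(3,1) = 3; C(9,3) = 84 ≡ 16
Product: 3 × 16 = 48 ≡ 14 (mod 17)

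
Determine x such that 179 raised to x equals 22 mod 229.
201

Baby-step giant-step with step n = ⌈√229⌉ = 16.
Baby steps 179^j mod 229 (j:value) for j=0..15: 0:1, 1:179, 2:210, 3:34, 4:132, 5:41, 6:11, 7:137, 8:20, 9:145, 10:78, 11:222, 12:121, 13:133, 14:220, 15:221.
Giant-step multiplier: 179^(-16) ≡ 179^(228-16) = 179^212 ≡ 75 (mod 229).
Giant steps γ_i = 22·75^i mod 229: γ_0=22, γ_1=47, γ_2=90, γ_3=109, γ_4=160, γ_5=92, γ_6=30, γ_7=189, γ_8=206, γ_9=107, γ_10=10, γ_11=63, γ_12=145 (in table at j=9).
x = i·n + j = 12·16 + 9 = 201.
Check: 179^201 ≡ 22 (mod 229).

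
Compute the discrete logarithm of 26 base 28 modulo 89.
79

Baby-step giant-step with step n = ⌈√89⌉ = 10.
Baby steps 28^j mod 89 (j:value) for j=0..9: 0:1, 1:28, 2:72, 3:58, 4:22, 5:82, 6:71, 7:30, 8:39, 9:24.
Giant-step multiplier: 28^(-10) ≡ 28^(88-10) = 28^78 ≡ 20 (mod 89).
Giant steps γ_i = 26·20^i mod 89: γ_0=26, γ_1=75, γ_2=76, γ_3=7, γ_4=51, γ_5=41, γ_6=19, γ_7=24 (in table at j=9).
x = i·n + j = 7·10 + 9 = 79.
Check: 28^79 ≡ 26 (mod 89).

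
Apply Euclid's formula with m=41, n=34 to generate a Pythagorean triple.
(525, 2788, 2837)

Euclid's formula: a = m² - n², b = 2mn, c = m² + n²
m = 41, n = 34
a = 41² - 34² = 1681 - 1156 = 525
b = 2 × 41 × 34 = 2788
c = 41² + 34² = 1681 + 1156 = 2837
Verification: 525² + 2788² = 275625 + 7772944 = 8048569 = 2837² ✓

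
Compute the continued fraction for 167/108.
[1; 1, 1, 4, 1, 9]

Euclidean algorithm steps:
167 = 1 × 108 + 59
108 = 1 × 59 + 49
59 = 1 × 49 + 10
49 = 4 × 10 + 9
10 = 1 × 9 + 1
9 = 9 × 1 + 0
Continued fraction: [1; 1, 1, 4, 1, 9]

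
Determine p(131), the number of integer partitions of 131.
5964539504

p(n) counts ways to write n as a sum of positive integers (order ignored).
Euler's pentagonal recurrence: p(k) = p(k-1) + p(k-2) - p(k-5) - p(k-7) + p(k-12) + p(k-15) - ... (offsets j(3j∓1)/2, signs ++--, p(0)=1, p(<0)=0).
DP table for k = 0..130: p(0)=1, p(1)=1, p(2)=2, p(3)=3, p(4)=5, p(5)=7, p(6)=11, p(7)=15, p(8)=22, p(9)=30, p(10)=42, p(11)=56, p(12)=77, p(13)=101, p(14)=135, p(15)=176, p(16)=231, p(17)=297, p(18)=385, p(19)=490, p(20)=627, p(21)=792, p(22)=1002, p(23)=1255, p(24)=1575, p(25)=1958, p(26)=2436, p(27)=3010, p(28)=3718, p(29)=4565, p(30)=5604, p(31)=6842, p(32)=8349, p(33)=10143, p(34)=12310, p(35)=14883, p(36)=17977, p(37)=21637, p(38)=26015, p(39)=31185, p(40)=37338, p(41)=44583, p(42)=53174, p(43)=63261, p(44)=75175, p(45)=89134, p(46)=105558, p(47)=124754, p(48)=147273, p(49)=173525, p(50)=204226, p(51)=239943, p(52)=281589, p(53)=329931, p(54)=386155, p(55)=451276, p(56)=526823, p(57)=614154, p(58)=715220, p(59)=831820, p(60)=966467, p(61)=1121505, p(62)=1300156, p(63)=1505499, p(64)=1741630, p(65)=2012558, p(66)=2323520, p(67)=2679689, p(68)=3087735, p(69)=3554345, p(70)=4087968, p(71)=4697205, p(72)=5392783, p(73)=6185689, p(74)=7089500, p(75)=8118264, p(76)=9289091, p(77)=10619863, p(78)=12132164, p(79)=13848650, p(80)=15796476, p(81)=18004327, p(82)=20506255, p(83)=23338469, p(84)=26543660, p(85)=30167357, p(86)=34262962, p(87)=38887673, p(88)=44108109, p(89)=49995925, p(90)=56634173, p(91)=64112359, p(92)=72533807, p(93)=82010177, p(94)=92669720, p(95)=104651419, p(96)=118114304, p(97)=133230930, p(98)=150198136, p(99)=169229875, p(100)=190569292, p(101)=214481126, p(102)=241265379, p(103)=271248950, p(104)=304801365, p(105)=342325709, p(106)=384276336, p(107)=431149389, p(108)=483502844, p(109)=541946240, p(110)=607163746, p(111)=679903203, p(112)=761002156, p(113)=851376628, p(114)=952050665, p(115)=1064144451, p(116)=1188908248, p(117)=1327710076, p(118)=1482074143, p(119)=1653668665, p(120)=1844349560, p(121)=2056148051, p(122)=2291320912, p(123)=2552338241, p(124)=2841940500, p(125)=3163127352, p(126)=3519222692, p(127)=3913864295, p(128)=4351078600, p(129)=4835271870, p(130)=5371315400.
Final step: p(131) = p(130) + p(129) - p(126) - p(124) + p(119) + p(116) - p(109) - p(105) + p(96) + p(91) - p(80) - p(74) + p(61) + p(54) - p(39) - p(31) + p(14) + p(5)
= 5371315400 + 4835271870 - 3519222692 - 2841940500 + 1653668665 + 1188908248 - 541946240 - 342325709 + 118114304 + 64112359 - 15796476 - 7089500 + 1121505 + 386155 - 31185 - 6842 + 135 + 7
= 5964539504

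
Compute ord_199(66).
99

199 is prime, so ord(66) divides φ(199) = 198.
Divisors of 198: 1, 2, 3, 6, 9, 11, 18, 22, 33, 66, 99, 198.
Repeated squaring: 66^1 ≡ 66, 66^2 ≡ 177, 66^4 ≡ 86, 66^8 ≡ 33, 66^16 ≡ 94, 66^32 ≡ 80, 66^64 ≡ 32, 66^128 ≡ 29 (mod 199).
Test 66^d mod 199 for each divisor d in increasing order:
66^1 ≡ 66
66^2 ≡ 177
66^3 = 66^2·66^1 ≡ 140
66^6 = 66^4·66^2 ≡ 98
66^9 = 66^8·66^1 ≡ 188
66^11 = 66^8·66^2·66^1 ≡ 43
66^18 = 66^16·66^2 ≡ 121
66^22 = 66^16·66^4·66^2 ≡ 58
66^33 = 66^32·66^1 ≡ 106
66^66 = 66^64·66^2 ≡ 92
66^99 = 66^64·66^32·66^2·66^1 ≡ 1  ← first divisor giving 1
The order is 99.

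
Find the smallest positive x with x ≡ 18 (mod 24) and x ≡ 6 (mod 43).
522

Using Chinese Remainder Theorem:
M = 24 × 43 = 1032
M1 = 43, M2 = 24
y1 = 43^(-1) mod 24 = 19
y2 = 24^(-1) mod 43 = 9
x = (18×43×19 + 6×24×9) mod 1032 = 522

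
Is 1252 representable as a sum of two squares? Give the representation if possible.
24² + 26² (a=24, b=26)

Factorization: 1252 = 2^2 × 313
By Fermat: n is sum of two squares iff every prime p ≡ 3 (mod 4) appears to even power.
All primes ≡ 3 (mod 4) appear to even power.
Search a = 0, 1, 2, … for 1252 - a² a perfect square: first hit at a = 24: 1252 - 576 = 676 = 26².
1252 = 24² + 26² = 576 + 676 ✓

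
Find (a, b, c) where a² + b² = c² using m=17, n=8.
(225, 272, 353)

Euclid's formula: a = m² - n², b = 2mn, c = m² + n²
m = 17, n = 8
a = 17² - 8² = 289 - 64 = 225
b = 2 × 17 × 8 = 272
c = 17² + 8² = 289 + 64 = 353
Verification: 225² + 272² = 50625 + 73984 = 124609 = 353² ✓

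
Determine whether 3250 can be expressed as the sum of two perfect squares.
1² + 57² (a=1, b=57)

Factorization: 3250 = 2 × 5^3 × 13
By Fermat: n is sum of two squares iff every prime p ≡ 3 (mod 4) appears to even power.
All primes ≡ 3 (mod 4) appear to even power.
Search a = 0, 1, 2, … for 3250 - a² a perfect square: first hit at a = 1: 3250 - 1 = 3249 = 57².
3250 = 1² + 57² = 1 + 3249 ✓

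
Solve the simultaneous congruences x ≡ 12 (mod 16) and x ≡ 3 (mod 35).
108

Using Chinese Remainder Theorem:
M = 16 × 35 = 560
M1 = 35, M2 = 16
y1 = 35^(-1) mod 16 = 11
y2 = 16^(-1) mod 35 = 11
x = (12×35×11 + 3×16×11) mod 560 = 108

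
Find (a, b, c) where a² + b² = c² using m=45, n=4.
(2009, 360, 2041)

Euclid's formula: a = m² - n², b = 2mn, c = m² + n²
m = 45, n = 4
a = 45² - 4² = 2025 - 16 = 2009
b = 2 × 45 × 4 = 360
c = 45² + 4² = 2025 + 16 = 2041
Verification: 2009² + 360² = 4036081 + 129600 = 4165681 = 2041² ✓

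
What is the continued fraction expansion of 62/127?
[0; 2, 20, 1, 2]

Euclidean algorithm steps:
62 = 0 × 127 + 62
127 = 2 × 62 + 3
62 = 20 × 3 + 2
3 = 1 × 2 + 1
2 = 2 × 1 + 0
Continued fraction: [0; 2, 20, 1, 2]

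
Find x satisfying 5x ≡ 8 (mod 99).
x ≡ 61 (mod 99)

gcd(5, 99) = 1, which divides 8, so solutions exist.
Find 5^(-1) mod 99 by the extended Euclidean algorithm:
99 = 19 × 5 + 4  ⟹  4 = (1)·99 + (-19)·5
5 = 1 × 4 + 1  ⟹  1 = (-1)·99 + (20)·5
So (20)·5 ≡ 1 (mod 99), i.e. 5^(-1) ≡ 20 (mod 99).
x ≡ 20 × 8 = 160 ≡ 61 (mod 99).
Check: 5 × 61 = 305 ≡ 8 (mod 99).
Unique solution: x ≡ 61 (mod 99)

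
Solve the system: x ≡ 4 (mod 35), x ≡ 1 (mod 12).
109

Using Chinese Remainder Theorem:
M = 35 × 12 = 420
M1 = 12, M2 = 35
y1 = 12^(-1) mod 35 = 3
y2 = 35^(-1) mod 12 = 11
x = (4×12×3 + 1×35×11) mod 420 = 109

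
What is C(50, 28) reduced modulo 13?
9

Using Lucas' theorem:
Write n=50 and k=28 in base 13:
n in base 13: [3, 11]
k in base 13: [2, 2]
C(50,28) mod 13 = ∏ C(n_i, k_i) mod 13
Digit binomials (mod 13): C(3,2) = 3; C(11,2) = 55 ≡ 3
Product: 3 × 3 = 9 ≡ 9 (mod 13)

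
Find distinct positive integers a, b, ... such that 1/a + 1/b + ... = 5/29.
1/6 + 1/174

Greedy algorithm:
5/29: ceiling(29/5) = 6, use 1/6
1/174: ceiling(174/1) = 174, use 1/174
Result: 5/29 = 1/6 + 1/174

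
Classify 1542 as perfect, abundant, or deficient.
abundant

Proper divisors of 1542: sum = 1 + 2 + 3 + 6 + 257 + 514 + 771 = 1554
Since 1554 > 1542, 1542 is abundant.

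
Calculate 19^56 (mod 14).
11

Repeated squaring. Binary of 56 = 111000.
19^1 ≡ 5 (mod 14); 19^2 ≡ 11 (mod 14); 19^4 ≡ 9 (mod 14); 19^8 ≡ 11 (mod 14); 19^16 ≡ 9 (mod 14); 19^32 ≡ 11 (mod 14)
19^56 = 19^8 × 19^16 × 19^32 ≡ 11 (mod 14)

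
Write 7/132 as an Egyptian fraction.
1/19 + 1/2508

Greedy algorithm:
7/132: ceiling(132/7) = 19, use 1/19
1/2508: ceiling(2508/1) = 2508, use 1/2508
Result: 7/132 = 1/19 + 1/2508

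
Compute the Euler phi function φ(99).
60

99 = 3^2 × 11
φ(n) = n × ∏(1 - 1/p) for each prime p dividing n
φ(99) = 99 × (1 - 1/3) × (1 - 1/11) = 60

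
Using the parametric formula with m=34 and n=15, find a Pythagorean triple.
(931, 1020, 1381)

Euclid's formula: a = m² - n², b = 2mn, c = m² + n²
m = 34, n = 15
a = 34² - 15² = 1156 - 225 = 931
b = 2 × 34 × 15 = 1020
c = 34² + 15² = 1156 + 225 = 1381
Verification: 931² + 1020² = 866761 + 1040400 = 1907161 = 1381² ✓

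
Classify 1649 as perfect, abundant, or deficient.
deficient

Proper divisors of 1649: sum = 1 + 17 + 97 = 115
Since 115 < 1649, 1649 is deficient.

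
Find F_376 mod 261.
231

Matrix identity: Q^n = [[F_(n+1), F_n], [F_n, F_(n-1)]] with Q = [[1,1],[1,0]].
n = 376 = 101111000₂. Square-and-multiply, entries mod 261:
Q^1 = [[1,1],[1,0]]
Q^2 = (Q^1)² = [[2,1],[1,1]]
Q^5 = (Q^2)²·Q = [[8,5],[5,3]]
Q^11 = (Q^5)²·Q = [[144,89],[89,55]]
Q^23 = (Q^11)²·Q = [[171,208],[208,224]]
Q^47 = (Q^23)²·Q = [[153,208],[208,206]]
Q^94 = (Q^47)² = [[118,26],[26,92]]
Q^188 = (Q^94)² = [[245,240],[240,5]]
Q^376 = (Q^188)² = [[175,231],[231,205]]
F_376 mod 261 = Q^376[0][1] = 231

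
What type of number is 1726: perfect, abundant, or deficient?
deficient

Proper divisors of 1726: sum = 1 + 2 + 863 = 866
Since 866 < 1726, 1726 is deficient.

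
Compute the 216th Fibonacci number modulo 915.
297

Matrix identity: Q^n = [[F_(n+1), F_n], [F_n, F_(n-1)]] with Q = [[1,1],[1,0]].
n = 216 = 11011000₂. Square-and-multiply, entries mod 915:
Q^1 = [[1,1],[1,0]]
Q^3 = (Q^1)²·Q = [[3,2],[2,1]]
Q^6 = (Q^3)² = [[13,8],[8,5]]
Q^13 = (Q^6)²·Q = [[377,233],[233,144]]
Q^27 = (Q^13)²·Q = [[306,608],[608,613]]
Q^54 = (Q^27)² = [[310,602],[602,623]]
Q^108 = (Q^54)² = [[89,771],[771,233]]
Q^216 = (Q^108)² = [[292,297],[297,910]]
F_216 mod 915 = Q^216[0][1] = 297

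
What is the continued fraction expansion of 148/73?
[2; 36, 2]

Euclidean algorithm steps:
148 = 2 × 73 + 2
73 = 36 × 2 + 1
2 = 2 × 1 + 0
Continued fraction: [2; 36, 2]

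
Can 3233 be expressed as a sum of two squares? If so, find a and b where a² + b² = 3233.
23² + 52² (a=23, b=52)

Factorization: 3233 = 53 × 61
By Fermat: n is sum of two squares iff every prime p ≡ 3 (mod 4) appears to even power.
All primes ≡ 3 (mod 4) appear to even power.
Search a = 0, 1, 2, … for 3233 - a² a perfect square: first hit at a = 23: 3233 - 529 = 2704 = 52².
3233 = 23² + 52² = 529 + 2704 ✓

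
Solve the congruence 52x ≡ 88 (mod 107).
x ≡ 84 (mod 107)

gcd(52, 107) = 1, which divides 88, so solutions exist.
Find 52^(-1) mod 107 by the extended Euclidean algorithm:
107 = 2 × 52 + 3  ⟹  3 = (1)·107 + (-2)·52
52 = 17 × 3 + 1  ⟹  1 = (-17)·107 + (35)·52
So (35)·52 ≡ 1 (mod 107), i.e. 52^(-1) ≡ 35 (mod 107).
x ≡ 35 × 88 = 3080 ≡ 84 (mod 107).
Check: 52 × 84 = 4368 ≡ 88 (mod 107).
Unique solution: x ≡ 84 (mod 107)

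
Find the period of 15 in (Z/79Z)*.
26

79 is prime, so ord(15) divides φ(79) = 78.
Divisors of 78: 1, 2, 3, 6, 13, 26, 39, 78.
Repeated squaring: 15^1 ≡ 15, 15^2 ≡ 67, 15^4 ≡ 65, 15^8 ≡ 38, 15^16 ≡ 22, 15^32 ≡ 10, 15^64 ≡ 21 (mod 79).
Test 15^d mod 79 for each divisor d in increasing order:
15^1 ≡ 15
15^2 ≡ 67
15^3 = 15^2·15^1 ≡ 57
15^6 = 15^4·15^2 ≡ 10
15^13 = 15^8·15^4·15^1 ≡ 78
15^26 = 15^16·15^8·15^2 ≡ 1  ← first divisor giving 1
The order is 26.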